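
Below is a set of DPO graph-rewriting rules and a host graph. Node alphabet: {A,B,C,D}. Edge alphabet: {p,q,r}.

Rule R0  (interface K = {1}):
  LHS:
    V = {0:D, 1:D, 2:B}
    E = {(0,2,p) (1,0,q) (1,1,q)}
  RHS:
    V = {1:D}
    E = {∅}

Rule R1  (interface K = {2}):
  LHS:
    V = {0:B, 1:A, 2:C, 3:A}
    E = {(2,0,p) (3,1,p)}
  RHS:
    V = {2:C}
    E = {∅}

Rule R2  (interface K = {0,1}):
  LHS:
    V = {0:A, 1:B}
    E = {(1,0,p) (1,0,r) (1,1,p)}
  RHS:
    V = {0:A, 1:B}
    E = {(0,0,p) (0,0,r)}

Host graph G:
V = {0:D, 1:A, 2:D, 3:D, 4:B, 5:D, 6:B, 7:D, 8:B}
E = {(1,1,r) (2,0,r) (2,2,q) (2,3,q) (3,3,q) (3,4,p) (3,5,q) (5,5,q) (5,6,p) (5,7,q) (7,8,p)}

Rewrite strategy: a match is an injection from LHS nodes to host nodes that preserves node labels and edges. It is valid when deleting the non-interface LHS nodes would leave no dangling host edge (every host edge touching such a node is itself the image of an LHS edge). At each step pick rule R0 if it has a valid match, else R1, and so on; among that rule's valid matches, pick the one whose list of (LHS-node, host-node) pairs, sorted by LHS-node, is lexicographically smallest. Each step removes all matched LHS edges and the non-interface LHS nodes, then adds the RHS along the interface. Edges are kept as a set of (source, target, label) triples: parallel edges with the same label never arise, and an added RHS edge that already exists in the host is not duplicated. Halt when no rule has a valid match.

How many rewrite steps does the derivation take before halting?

[0] host  ⇒  9 nodes, 11 edges  {1-r->1 2-r->0 2-q->2 2-q->3 3-q->3 3-p->4 3-q->5 5-q->5 5-p->6 5-q->7 7-p->8}
[1] R0 @ {0↦7, 1↦5, 2↦8}  ⇒  7 nodes, 8 edges  {1-r->1 2-r->0 2-q->2 2-q->3 3-q->3 3-p->4 3-q->5 5-p->6}
[2] R0 @ {0↦5, 1↦3, 2↦6}  ⇒  5 nodes, 5 edges  {1-r->1 2-r->0 2-q->2 2-q->3 3-p->4}
[3] R0 @ {0↦3, 1↦2, 2↦4}  ⇒  3 nodes, 2 edges  {1-r->1 2-r->0}
halt: no rule applies after step 3

Answer: 3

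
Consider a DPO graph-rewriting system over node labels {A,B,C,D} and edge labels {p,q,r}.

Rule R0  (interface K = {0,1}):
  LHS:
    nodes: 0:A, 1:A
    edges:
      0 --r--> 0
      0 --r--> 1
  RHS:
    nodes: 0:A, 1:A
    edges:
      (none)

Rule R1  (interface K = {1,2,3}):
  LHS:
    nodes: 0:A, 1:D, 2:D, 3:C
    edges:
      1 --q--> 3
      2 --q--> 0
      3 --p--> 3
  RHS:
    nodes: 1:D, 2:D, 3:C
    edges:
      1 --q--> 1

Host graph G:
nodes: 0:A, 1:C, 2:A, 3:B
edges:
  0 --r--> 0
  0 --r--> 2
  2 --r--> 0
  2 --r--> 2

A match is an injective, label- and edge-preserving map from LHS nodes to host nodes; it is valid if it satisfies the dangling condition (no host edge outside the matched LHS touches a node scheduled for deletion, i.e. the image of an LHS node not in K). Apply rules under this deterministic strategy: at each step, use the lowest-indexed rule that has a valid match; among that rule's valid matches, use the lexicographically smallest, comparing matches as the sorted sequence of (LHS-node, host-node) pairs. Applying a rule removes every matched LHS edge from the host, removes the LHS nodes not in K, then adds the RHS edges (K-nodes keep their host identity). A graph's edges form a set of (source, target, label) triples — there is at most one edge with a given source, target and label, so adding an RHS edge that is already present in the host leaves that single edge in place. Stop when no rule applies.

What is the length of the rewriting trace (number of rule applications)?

start.  V:4 E:4  edges: 0-r->0 0-r->2 2-r->0 2-r->2
1. fire R0 via {0↦0, 1↦2}  →  V:4 E:2  edges: 2-r->0 2-r->2
2. fire R0 via {0↦2, 1↦0}  →  V:4 E:0  edges: ∅
normal form: no rule applies after step 2

Answer: 2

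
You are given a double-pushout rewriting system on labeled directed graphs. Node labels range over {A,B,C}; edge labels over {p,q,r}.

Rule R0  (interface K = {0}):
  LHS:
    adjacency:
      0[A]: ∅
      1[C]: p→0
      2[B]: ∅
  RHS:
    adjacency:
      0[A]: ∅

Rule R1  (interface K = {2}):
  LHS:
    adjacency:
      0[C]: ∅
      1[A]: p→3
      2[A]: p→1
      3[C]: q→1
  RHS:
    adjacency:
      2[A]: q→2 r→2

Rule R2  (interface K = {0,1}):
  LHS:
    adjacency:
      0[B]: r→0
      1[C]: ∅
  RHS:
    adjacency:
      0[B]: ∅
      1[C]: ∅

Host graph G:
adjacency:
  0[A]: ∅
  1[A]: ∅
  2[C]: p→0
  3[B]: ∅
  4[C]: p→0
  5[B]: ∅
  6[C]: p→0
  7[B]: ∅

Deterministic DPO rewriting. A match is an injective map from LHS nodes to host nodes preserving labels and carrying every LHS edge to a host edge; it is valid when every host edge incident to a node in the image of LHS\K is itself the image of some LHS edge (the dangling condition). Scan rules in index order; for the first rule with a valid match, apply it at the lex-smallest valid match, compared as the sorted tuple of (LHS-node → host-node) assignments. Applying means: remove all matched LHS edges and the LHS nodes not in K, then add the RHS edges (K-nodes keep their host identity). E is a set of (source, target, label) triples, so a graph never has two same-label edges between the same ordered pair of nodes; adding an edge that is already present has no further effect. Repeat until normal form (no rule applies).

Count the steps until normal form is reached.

start.  V:8 E:3  edges: 2-p->0 4-p->0 6-p->0
1. fire R0 via {0↦0, 1↦2, 2↦3}  →  V:6 E:2  edges: 4-p->0 6-p->0
2. fire R0 via {0↦0, 1↦4, 2↦5}  →  V:4 E:1  edges: 6-p->0
3. fire R0 via {0↦0, 1↦6, 2↦7}  →  V:2 E:0  edges: ∅
final graph: no rule applies after step 3

Answer: 3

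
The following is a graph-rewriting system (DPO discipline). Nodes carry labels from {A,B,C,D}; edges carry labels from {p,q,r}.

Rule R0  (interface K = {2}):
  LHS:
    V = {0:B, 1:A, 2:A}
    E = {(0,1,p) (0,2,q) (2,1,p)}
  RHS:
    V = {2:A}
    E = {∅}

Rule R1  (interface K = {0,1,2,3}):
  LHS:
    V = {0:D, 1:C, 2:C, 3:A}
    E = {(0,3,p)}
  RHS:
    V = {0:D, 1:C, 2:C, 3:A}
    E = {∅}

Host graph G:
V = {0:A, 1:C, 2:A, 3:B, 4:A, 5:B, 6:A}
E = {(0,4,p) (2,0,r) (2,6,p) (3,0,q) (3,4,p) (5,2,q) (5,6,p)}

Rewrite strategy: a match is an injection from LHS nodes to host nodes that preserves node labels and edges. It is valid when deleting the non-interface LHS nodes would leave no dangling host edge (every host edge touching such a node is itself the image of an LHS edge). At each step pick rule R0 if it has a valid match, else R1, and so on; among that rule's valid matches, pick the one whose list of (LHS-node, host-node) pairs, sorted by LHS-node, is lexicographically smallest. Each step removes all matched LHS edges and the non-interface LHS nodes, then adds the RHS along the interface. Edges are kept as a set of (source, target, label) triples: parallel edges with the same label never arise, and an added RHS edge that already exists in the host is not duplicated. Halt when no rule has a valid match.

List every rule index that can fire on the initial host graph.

R0: 2 valid matches — {0↦3, 1↦4, 2↦0}, {0↦5, 1↦6, 2↦2}
R1: no valid match — LHS pattern not found

Answer: [R0]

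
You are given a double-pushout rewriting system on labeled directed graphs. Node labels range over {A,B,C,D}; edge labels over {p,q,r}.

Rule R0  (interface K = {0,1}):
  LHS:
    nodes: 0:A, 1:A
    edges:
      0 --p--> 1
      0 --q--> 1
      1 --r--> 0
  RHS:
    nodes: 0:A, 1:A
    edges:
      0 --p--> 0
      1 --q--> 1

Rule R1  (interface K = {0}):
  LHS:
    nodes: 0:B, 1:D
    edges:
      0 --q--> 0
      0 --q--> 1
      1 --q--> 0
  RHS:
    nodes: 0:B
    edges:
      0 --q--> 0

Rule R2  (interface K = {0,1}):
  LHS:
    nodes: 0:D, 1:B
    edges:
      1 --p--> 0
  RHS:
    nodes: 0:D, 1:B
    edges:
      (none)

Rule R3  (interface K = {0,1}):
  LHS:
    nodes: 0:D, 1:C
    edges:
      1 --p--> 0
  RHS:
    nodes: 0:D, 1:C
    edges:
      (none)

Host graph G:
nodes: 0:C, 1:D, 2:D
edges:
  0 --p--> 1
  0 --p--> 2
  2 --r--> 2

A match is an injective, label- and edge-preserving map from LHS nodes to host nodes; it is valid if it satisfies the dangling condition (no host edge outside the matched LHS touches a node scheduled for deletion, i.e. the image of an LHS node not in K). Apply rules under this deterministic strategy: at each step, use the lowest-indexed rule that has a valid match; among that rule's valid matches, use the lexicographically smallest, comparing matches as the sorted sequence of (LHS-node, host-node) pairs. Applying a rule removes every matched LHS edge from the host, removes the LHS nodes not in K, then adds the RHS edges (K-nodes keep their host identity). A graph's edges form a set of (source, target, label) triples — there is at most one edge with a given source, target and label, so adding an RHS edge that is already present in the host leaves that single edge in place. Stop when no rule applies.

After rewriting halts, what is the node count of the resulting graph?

Answer: 3

Rewrite trace:
[0] host  ⇒  3 nodes, 3 edges  {0-p->1 0-p->2 2-r->2}
[1] R3 @ {0↦1, 1↦0}  ⇒  3 nodes, 2 edges  {0-p->2 2-r->2}
[2] R3 @ {0↦2, 1↦0}  ⇒  3 nodes, 1 edges  {2-r->2}
halt: no rule applies after step 2
NF nodes: {0:C, 1:D, 2:D}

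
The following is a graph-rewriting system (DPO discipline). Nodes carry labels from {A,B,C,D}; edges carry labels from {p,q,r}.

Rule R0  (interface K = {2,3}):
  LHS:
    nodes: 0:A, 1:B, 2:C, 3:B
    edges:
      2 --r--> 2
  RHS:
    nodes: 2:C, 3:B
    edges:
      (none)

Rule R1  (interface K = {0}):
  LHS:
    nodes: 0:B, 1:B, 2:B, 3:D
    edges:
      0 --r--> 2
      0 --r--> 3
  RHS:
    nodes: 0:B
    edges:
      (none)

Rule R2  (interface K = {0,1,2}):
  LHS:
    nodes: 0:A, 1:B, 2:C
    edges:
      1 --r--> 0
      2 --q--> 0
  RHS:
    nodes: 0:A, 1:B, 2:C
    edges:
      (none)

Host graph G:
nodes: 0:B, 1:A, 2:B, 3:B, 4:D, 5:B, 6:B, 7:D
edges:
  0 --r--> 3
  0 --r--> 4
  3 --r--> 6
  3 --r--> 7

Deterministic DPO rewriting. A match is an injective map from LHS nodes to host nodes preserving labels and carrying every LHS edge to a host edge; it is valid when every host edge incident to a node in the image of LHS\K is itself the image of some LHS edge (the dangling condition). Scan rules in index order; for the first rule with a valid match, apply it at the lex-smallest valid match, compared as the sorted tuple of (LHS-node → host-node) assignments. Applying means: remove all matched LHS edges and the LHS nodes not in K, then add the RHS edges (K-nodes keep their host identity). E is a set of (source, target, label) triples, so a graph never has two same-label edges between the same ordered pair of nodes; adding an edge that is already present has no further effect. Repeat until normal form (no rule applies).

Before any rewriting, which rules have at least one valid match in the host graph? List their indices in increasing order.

R0: no valid match — LHS pattern not found
R1: 2 valid matches — {0↦3, 1↦2, 2↦6, 3↦7}, {0↦3, 1↦5, 2↦6, 3↦7}
R2: no valid match — LHS pattern not found

Answer: [R1]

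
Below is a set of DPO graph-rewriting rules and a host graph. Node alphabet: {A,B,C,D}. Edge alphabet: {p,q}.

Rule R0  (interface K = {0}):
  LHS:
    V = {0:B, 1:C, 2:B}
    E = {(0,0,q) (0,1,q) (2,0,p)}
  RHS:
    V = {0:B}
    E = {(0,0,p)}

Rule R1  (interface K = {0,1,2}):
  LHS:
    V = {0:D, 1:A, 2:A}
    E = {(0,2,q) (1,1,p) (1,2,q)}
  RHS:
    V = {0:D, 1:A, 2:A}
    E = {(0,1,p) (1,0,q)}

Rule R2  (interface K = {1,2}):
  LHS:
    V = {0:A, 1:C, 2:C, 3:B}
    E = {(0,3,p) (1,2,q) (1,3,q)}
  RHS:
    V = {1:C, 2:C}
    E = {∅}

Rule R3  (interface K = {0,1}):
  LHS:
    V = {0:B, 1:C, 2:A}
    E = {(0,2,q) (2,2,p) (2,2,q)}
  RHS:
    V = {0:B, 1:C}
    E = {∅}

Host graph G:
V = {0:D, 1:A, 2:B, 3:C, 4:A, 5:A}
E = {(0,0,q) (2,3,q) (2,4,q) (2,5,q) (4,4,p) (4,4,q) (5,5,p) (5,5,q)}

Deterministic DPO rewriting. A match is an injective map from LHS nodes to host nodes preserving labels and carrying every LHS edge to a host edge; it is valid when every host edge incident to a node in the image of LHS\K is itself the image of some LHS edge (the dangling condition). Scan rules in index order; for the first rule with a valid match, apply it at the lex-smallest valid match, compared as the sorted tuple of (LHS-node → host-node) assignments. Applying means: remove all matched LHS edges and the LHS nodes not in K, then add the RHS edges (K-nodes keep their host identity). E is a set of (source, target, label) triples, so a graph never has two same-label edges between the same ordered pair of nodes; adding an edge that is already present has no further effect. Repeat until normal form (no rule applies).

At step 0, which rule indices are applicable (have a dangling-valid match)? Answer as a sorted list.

Answer: [R3]

Derivation:
R0: no valid match — LHS pattern not found
R1: no valid match — LHS pattern not found
R2: no valid match — LHS pattern not found
R3: 2 valid matches — {0↦2, 1↦3, 2↦4}, {0↦2, 1↦3, 2↦5}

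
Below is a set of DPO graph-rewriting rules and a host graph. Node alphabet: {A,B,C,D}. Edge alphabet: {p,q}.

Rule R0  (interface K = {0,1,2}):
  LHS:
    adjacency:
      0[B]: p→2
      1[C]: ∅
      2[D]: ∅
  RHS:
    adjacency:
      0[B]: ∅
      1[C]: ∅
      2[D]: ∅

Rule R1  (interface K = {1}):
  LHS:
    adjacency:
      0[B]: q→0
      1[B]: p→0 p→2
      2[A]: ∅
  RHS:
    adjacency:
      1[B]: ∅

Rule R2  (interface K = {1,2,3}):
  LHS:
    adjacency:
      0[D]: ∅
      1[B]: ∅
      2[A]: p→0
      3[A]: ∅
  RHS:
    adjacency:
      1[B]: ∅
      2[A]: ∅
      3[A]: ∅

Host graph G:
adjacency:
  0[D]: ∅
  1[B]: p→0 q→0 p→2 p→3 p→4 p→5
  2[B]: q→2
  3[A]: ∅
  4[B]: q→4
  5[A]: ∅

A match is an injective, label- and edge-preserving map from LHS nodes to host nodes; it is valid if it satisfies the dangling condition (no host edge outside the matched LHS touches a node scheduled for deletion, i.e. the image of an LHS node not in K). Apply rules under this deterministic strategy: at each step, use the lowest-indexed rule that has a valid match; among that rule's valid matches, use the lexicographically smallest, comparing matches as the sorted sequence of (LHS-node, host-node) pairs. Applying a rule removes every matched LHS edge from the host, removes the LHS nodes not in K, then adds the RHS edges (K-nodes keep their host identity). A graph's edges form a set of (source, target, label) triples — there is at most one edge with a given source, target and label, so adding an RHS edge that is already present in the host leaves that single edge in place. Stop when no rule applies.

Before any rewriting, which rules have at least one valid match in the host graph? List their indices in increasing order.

Answer: [R1]

Rewrite trace:
R0: no valid match — LHS pattern not found
R1: 4 valid matches — {0↦2, 1↦1, 2↦3}, {0↦2, 1↦1, 2↦5}, {0↦4, 1↦1, 2↦3} (+1 more)
R2: no valid match — LHS pattern not found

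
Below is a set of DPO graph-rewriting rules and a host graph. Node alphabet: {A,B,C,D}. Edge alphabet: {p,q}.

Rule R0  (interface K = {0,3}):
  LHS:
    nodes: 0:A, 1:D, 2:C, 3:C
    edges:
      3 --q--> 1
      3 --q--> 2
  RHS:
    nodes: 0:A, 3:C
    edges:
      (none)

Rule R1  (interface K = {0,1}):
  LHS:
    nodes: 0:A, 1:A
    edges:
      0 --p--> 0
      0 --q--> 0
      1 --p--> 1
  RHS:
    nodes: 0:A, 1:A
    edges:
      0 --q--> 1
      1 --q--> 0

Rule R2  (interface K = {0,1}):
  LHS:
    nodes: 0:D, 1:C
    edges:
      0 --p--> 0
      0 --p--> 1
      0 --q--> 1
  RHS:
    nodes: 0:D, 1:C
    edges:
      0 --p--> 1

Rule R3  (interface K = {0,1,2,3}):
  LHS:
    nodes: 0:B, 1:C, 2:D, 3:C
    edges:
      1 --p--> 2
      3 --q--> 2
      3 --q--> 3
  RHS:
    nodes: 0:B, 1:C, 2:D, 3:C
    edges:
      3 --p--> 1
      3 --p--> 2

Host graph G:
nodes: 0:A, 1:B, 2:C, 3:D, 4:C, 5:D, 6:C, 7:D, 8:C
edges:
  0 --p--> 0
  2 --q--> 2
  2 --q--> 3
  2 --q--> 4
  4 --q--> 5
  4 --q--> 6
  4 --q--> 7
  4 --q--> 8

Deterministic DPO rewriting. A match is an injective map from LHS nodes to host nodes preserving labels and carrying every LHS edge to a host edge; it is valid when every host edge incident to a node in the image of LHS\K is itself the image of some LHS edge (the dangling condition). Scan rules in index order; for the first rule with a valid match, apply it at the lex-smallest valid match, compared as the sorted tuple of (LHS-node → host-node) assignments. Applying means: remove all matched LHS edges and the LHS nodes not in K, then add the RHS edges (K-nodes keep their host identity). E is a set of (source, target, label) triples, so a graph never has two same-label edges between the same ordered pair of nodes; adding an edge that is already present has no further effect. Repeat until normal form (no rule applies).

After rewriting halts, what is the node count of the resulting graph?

Answer: 3

Steps:
initial: |V|=9 |E|=8  E = 0-p->0 2-q->2 2-q->3 2-q->4 4-q->5 4-q->6 4-q->7 4-q->8
step 1: apply R0 at {0↦0, 1↦5, 2↦6, 3↦4}  → |V|=7 |E|=6  E = 0-p->0 2-q->2 2-q->3 2-q->4 4-q->7 4-q->8
step 2: apply R0 at {0↦0, 1↦7, 2↦8, 3↦4}  → |V|=5 |E|=4  E = 0-p->0 2-q->2 2-q->3 2-q->4
step 3: apply R0 at {0↦0, 1↦3, 2↦4, 3↦2}  → |V|=3 |E|=2  E = 0-p->0 2-q->2
halt: no rule applies after step 3
NF nodes: {0:A, 1:B, 2:C}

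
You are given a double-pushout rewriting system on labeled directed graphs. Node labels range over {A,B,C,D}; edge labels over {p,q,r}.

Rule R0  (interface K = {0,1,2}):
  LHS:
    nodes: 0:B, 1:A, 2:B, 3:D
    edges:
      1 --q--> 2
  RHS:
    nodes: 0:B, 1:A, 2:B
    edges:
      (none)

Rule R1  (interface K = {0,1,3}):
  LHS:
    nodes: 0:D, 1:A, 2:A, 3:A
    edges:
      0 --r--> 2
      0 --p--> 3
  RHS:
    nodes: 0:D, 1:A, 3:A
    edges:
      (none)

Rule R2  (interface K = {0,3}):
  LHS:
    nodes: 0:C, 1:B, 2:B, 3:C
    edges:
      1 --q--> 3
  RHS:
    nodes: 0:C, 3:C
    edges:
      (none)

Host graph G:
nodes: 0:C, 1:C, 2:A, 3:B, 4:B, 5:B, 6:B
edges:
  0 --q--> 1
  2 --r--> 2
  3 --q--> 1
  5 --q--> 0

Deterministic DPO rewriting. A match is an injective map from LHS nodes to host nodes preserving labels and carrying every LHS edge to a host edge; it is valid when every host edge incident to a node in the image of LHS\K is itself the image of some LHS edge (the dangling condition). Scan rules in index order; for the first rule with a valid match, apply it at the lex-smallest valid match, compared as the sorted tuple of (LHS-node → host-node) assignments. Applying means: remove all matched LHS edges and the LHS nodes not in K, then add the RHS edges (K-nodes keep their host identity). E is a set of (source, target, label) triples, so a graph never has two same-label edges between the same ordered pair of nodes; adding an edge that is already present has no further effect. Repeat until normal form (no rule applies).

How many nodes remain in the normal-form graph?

Answer: 3

Derivation:
[0] host  ⇒  7 nodes, 4 edges  {0-q->1 2-r->2 3-q->1 5-q->0}
[1] R2 @ {0↦0, 1↦3, 2↦4, 3↦1}  ⇒  5 nodes, 3 edges  {0-q->1 2-r->2 5-q->0}
[2] R2 @ {0↦1, 1↦5, 2↦6, 3↦0}  ⇒  3 nodes, 2 edges  {0-q->1 2-r->2}
final graph: no rule applies after step 2
NF nodes: {0:C, 1:C, 2:A}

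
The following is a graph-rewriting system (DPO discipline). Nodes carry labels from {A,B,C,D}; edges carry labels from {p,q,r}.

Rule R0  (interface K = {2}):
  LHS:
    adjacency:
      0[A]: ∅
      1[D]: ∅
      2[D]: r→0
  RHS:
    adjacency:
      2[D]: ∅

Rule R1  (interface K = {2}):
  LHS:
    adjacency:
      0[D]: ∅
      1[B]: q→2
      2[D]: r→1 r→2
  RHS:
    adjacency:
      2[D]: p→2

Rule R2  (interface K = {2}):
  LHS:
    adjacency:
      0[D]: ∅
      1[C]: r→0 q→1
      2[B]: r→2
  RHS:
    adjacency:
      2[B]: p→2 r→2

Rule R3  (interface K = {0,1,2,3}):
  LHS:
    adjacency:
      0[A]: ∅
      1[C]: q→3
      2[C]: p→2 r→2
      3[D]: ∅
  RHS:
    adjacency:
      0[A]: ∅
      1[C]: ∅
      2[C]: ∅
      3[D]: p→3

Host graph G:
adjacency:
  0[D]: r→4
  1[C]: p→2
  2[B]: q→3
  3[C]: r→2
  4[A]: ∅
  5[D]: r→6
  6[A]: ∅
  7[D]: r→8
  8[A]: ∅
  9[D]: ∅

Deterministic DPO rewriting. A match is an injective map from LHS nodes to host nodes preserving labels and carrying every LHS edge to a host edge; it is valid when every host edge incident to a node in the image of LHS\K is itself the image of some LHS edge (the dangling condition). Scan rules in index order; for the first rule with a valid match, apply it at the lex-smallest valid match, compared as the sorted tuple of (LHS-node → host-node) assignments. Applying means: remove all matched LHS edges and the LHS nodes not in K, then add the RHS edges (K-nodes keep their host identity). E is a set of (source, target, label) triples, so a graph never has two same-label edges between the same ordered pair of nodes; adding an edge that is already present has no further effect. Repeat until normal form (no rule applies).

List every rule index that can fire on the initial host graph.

R0: 3 valid matches — {0↦4, 1↦9, 2↦0}, {0↦6, 1↦9, 2↦5}, {0↦8, 1↦9, 2↦7}
R1: no valid match — LHS pattern not found
R2: no valid match — LHS pattern not found
R3: no valid match — LHS pattern not found

Answer: [R0]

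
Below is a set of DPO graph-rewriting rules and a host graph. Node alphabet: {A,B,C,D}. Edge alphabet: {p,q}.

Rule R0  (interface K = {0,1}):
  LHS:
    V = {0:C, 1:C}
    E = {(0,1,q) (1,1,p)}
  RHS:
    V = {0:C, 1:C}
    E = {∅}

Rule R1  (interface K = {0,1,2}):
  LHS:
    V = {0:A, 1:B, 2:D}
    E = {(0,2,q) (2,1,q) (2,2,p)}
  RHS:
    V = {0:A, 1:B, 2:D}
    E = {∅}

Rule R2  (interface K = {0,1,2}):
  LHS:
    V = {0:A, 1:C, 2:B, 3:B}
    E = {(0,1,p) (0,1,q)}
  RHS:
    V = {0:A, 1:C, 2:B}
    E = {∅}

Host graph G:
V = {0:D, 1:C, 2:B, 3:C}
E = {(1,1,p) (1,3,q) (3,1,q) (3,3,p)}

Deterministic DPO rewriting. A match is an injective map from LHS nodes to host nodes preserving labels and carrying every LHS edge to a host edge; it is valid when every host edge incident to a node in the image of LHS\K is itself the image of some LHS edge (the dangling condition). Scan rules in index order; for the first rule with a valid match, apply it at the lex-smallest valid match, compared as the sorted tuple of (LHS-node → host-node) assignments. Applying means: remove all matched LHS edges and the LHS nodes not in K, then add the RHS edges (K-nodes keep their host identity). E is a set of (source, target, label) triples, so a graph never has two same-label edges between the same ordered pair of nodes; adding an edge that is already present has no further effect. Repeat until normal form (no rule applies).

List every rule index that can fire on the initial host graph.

R0: 2 valid matches — {0↦1, 1↦3}, {0↦3, 1↦1}
R1: no valid match — LHS pattern not found
R2: no valid match — LHS pattern not found

Answer: [R0]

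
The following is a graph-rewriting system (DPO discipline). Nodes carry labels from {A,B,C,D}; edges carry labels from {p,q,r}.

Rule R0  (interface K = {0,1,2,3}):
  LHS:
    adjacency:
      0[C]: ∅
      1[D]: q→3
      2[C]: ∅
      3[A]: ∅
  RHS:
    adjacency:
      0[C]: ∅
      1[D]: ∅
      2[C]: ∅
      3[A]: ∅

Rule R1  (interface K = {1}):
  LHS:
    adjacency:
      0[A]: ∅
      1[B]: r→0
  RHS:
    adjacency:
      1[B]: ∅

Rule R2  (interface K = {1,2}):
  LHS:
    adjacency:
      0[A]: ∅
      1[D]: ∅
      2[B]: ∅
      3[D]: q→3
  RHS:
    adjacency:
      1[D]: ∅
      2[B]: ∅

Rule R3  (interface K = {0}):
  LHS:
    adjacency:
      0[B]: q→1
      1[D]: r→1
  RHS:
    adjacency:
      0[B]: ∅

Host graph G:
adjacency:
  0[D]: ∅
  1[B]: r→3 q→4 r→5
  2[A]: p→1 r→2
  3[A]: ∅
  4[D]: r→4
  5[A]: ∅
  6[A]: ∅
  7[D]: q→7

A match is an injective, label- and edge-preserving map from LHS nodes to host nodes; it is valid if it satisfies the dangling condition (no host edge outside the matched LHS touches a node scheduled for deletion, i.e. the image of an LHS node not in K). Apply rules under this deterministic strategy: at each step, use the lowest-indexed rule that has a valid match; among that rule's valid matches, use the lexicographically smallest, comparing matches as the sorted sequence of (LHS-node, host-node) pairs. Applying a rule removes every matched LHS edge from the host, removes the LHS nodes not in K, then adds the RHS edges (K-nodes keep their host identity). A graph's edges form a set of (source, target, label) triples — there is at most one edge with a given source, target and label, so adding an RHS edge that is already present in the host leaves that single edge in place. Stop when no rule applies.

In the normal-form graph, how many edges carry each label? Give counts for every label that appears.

Answer: p:1 r:1

Derivation:
start.  V:8 E:7  edges: 1-r->3 1-q->4 1-r->5 2-p->1 2-r->2 4-r->4 7-q->7
1. fire R1 via {0↦3, 1↦1}  →  V:7 E:6  edges: 1-q->4 1-r->5 2-p->1 2-r->2 4-r->4 7-q->7
2. fire R1 via {0↦5, 1↦1}  →  V:6 E:5  edges: 1-q->4 2-p->1 2-r->2 4-r->4 7-q->7
3. fire R2 via {0↦6, 1↦0, 2↦1, 3↦7}  →  V:4 E:4  edges: 1-q->4 2-p->1 2-r->2 4-r->4
4. fire R3 via {0↦1, 1↦4}  →  V:3 E:2  edges: 2-p->1 2-r->2
normal form: no rule applies after step 4
NF edges: [(2, 1, 'p'), (2, 2, 'r')]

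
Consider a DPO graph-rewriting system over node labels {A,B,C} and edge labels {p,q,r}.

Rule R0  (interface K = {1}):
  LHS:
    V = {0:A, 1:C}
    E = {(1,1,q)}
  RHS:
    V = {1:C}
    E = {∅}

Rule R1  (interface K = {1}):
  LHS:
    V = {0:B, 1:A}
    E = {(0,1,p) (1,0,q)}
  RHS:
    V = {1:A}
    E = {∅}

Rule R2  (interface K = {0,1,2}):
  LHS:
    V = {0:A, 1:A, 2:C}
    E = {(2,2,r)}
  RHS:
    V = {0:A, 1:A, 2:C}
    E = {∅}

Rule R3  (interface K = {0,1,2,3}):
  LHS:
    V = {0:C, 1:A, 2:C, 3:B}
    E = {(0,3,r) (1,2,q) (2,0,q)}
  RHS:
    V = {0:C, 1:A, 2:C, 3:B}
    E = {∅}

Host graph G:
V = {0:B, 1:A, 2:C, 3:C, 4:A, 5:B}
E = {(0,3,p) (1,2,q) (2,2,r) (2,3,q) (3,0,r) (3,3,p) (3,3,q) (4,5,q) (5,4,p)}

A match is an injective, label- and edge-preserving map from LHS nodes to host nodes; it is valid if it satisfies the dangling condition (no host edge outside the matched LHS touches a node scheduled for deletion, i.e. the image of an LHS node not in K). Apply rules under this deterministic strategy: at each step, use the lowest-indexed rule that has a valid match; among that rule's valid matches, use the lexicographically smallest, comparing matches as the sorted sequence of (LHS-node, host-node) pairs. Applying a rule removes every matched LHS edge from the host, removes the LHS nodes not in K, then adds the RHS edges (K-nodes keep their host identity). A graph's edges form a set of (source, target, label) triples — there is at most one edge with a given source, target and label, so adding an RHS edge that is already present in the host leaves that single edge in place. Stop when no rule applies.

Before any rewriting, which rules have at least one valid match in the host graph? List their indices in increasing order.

R0: no valid match — 2 raw matches, all fail dangling condition
R1: 1 valid match — {0↦5, 1↦4}
R2: 2 valid matches — {0↦1, 1↦4, 2↦2}, {0↦4, 1↦1, 2↦2}
R3: 1 valid match — {0↦3, 1↦1, 2↦2, 3↦0}

Answer: [R1,R2,R3]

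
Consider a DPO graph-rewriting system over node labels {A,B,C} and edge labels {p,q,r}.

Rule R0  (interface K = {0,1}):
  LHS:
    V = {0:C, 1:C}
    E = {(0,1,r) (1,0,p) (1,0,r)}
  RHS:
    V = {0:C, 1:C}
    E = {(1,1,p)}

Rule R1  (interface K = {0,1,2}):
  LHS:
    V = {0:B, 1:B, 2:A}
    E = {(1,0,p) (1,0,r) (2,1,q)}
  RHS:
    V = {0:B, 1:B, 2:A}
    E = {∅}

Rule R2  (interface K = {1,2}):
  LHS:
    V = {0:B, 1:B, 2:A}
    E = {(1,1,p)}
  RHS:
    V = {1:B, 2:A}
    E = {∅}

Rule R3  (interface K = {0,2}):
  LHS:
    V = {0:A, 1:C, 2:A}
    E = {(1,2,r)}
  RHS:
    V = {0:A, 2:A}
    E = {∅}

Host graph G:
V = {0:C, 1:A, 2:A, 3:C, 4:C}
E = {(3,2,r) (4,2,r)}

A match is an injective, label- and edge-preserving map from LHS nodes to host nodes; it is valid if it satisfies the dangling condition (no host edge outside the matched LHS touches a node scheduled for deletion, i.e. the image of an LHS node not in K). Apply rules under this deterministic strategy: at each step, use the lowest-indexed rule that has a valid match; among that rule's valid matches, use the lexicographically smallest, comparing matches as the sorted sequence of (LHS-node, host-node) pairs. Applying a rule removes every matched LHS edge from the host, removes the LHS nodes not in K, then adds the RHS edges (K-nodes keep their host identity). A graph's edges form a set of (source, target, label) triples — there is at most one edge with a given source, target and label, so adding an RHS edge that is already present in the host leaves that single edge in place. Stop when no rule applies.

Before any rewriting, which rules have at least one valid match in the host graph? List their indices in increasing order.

R0: no valid match — LHS pattern not found
R1: no valid match — LHS pattern not found
R2: no valid match — LHS pattern not found
R3: 2 valid matches — {0↦1, 1↦3, 2↦2}, {0↦1, 1↦4, 2↦2}

Answer: [R3]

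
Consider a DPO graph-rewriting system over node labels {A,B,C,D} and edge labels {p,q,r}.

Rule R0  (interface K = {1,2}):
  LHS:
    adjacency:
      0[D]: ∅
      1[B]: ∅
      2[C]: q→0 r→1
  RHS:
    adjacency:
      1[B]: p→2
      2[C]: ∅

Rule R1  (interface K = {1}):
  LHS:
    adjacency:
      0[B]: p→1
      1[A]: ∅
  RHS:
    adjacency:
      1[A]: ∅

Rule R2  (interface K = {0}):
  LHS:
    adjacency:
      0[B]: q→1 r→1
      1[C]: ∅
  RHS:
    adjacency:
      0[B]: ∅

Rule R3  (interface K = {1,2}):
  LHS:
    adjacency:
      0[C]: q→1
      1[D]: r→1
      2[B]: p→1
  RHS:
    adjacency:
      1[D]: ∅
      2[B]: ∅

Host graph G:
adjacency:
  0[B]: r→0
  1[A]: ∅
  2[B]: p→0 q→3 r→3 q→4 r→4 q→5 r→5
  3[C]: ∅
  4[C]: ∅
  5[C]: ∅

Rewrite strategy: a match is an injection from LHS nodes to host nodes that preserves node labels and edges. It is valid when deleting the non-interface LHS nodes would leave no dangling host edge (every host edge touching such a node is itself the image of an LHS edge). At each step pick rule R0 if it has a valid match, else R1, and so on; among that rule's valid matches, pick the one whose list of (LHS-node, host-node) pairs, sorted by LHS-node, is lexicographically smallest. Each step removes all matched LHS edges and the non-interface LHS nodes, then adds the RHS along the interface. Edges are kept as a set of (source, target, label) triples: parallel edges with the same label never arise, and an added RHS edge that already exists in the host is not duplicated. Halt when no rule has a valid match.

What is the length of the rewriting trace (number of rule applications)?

Answer: 3

Rewrite trace:
[0] host  ⇒  6 nodes, 8 edges  {0-r->0 2-p->0 2-q->3 2-r->3 2-q->4 2-r->4 2-q->5 2-r->5}
[1] R2 @ {0↦2, 1↦3}  ⇒  5 nodes, 6 edges  {0-r->0 2-p->0 2-q->4 2-r->4 2-q->5 2-r->5}
[2] R2 @ {0↦2, 1↦4}  ⇒  4 nodes, 4 edges  {0-r->0 2-p->0 2-q->5 2-r->5}
[3] R2 @ {0↦2, 1↦5}  ⇒  3 nodes, 2 edges  {0-r->0 2-p->0}
halt: no rule applies after step 3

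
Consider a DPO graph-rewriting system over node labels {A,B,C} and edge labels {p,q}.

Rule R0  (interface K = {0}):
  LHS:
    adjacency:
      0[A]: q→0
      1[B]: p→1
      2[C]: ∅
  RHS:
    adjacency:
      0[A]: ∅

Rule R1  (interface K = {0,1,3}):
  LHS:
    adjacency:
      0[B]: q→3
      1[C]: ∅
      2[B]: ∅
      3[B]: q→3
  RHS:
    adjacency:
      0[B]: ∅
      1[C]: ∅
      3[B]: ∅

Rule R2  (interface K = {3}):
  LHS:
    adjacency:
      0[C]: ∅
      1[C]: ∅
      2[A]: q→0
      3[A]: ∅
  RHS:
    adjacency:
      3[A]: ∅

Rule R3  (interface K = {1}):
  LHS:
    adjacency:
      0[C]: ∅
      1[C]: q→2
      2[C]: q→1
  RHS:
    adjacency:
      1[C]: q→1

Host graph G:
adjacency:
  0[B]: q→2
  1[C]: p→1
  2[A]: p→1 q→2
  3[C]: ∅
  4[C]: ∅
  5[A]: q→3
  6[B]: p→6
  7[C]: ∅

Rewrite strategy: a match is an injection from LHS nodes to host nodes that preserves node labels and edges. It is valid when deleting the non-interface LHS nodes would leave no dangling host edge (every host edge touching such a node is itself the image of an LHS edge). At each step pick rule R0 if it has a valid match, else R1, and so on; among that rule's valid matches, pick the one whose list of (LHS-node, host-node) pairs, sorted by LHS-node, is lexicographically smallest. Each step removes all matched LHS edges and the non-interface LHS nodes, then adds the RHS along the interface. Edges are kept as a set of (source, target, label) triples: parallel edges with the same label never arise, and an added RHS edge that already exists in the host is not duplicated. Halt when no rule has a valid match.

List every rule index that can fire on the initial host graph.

Answer: [R0,R2]

Steps:
R0: 2 valid matches — {0↦2, 1↦6, 2↦4}, {0↦2, 1↦6, 2↦7}
R1: no valid match — LHS pattern not found
R2: 2 valid matches — {0↦3, 1↦4, 2↦5, 3↦2}, {0↦3, 1↦7, 2↦5, 3↦2}
R3: no valid match — LHS pattern not found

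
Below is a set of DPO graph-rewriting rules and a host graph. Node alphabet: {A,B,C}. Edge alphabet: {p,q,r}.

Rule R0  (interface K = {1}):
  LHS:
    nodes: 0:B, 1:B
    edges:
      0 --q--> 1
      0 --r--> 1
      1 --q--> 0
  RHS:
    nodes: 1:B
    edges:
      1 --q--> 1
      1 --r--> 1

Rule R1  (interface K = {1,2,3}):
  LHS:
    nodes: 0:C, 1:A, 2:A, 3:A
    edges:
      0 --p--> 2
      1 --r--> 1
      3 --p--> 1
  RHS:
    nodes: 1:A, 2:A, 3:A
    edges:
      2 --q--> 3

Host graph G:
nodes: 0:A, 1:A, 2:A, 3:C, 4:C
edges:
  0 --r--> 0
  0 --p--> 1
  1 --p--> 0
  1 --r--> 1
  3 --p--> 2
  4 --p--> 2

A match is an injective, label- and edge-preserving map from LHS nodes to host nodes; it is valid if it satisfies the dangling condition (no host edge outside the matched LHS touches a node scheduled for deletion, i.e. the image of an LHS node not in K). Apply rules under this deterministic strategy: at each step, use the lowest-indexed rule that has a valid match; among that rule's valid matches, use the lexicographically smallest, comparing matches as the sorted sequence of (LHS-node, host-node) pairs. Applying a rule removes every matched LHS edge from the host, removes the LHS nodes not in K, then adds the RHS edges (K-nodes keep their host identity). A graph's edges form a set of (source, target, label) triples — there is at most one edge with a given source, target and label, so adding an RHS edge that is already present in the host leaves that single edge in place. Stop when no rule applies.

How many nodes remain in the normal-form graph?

Answer: 3

Rewrite trace:
start.  V:5 E:6  edges: 0-r->0 0-p->1 1-p->0 1-r->1 3-p->2 4-p->2
1. fire R1 via {0↦3, 1↦0, 2↦2, 3↦1}  →  V:4 E:4  edges: 0-p->1 1-r->1 2-q->1 4-p->2
2. fire R1 via {0↦4, 1↦1, 2↦2, 3↦0}  →  V:3 E:2  edges: 2-q->0 2-q->1
normal form: no rule applies after step 2
NF nodes: {0:A, 1:A, 2:A}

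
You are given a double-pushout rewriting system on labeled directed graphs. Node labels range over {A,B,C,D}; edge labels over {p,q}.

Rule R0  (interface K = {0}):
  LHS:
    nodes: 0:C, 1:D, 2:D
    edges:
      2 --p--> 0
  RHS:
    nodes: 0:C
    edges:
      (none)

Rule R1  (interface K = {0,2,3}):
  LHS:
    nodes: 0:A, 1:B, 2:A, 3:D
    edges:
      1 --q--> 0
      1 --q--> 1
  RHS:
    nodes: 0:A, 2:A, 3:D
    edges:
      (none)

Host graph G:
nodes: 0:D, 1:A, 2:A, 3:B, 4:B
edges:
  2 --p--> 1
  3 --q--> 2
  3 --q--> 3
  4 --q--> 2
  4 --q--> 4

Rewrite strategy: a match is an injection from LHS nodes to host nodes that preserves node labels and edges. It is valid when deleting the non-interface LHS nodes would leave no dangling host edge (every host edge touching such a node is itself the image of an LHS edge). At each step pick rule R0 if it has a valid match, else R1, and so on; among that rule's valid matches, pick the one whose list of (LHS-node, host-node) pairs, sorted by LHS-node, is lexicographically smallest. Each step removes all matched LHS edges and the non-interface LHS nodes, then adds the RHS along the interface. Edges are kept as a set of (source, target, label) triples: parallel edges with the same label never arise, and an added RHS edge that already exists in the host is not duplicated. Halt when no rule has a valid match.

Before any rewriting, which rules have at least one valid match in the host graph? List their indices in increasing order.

Answer: [R1]

Rewrite trace:
R0: no valid match — LHS pattern not found
R1: 2 valid matches — {0↦2, 1↦3, 2↦1, 3↦0}, {0↦2, 1↦4, 2↦1, 3↦0}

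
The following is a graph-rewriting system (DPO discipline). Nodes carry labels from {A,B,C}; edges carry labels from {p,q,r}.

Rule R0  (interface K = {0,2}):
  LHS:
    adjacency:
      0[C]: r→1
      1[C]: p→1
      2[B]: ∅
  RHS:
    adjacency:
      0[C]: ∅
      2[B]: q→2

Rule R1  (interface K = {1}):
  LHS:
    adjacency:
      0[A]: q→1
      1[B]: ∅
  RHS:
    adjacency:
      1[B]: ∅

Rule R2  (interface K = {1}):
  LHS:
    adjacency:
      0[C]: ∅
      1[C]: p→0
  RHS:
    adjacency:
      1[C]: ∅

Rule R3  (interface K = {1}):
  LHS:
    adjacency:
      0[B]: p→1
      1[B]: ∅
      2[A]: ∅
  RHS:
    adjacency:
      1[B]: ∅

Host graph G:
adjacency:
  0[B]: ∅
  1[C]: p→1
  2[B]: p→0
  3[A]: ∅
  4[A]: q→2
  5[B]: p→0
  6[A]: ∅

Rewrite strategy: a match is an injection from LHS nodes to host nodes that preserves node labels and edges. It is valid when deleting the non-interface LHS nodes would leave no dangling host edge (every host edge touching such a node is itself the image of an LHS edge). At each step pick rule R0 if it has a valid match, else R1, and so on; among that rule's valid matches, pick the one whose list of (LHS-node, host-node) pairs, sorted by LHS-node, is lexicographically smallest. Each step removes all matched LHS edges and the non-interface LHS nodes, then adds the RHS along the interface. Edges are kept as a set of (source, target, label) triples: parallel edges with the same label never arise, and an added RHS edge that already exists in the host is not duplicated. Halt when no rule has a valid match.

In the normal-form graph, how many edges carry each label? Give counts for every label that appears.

initial: |V|=7 |E|=4  E = 1-p->1 2-p->0 4-q->2 5-p->0
step 1: apply R1 at {0↦4, 1↦2}  → |V|=6 |E|=3  E = 1-p->1 2-p->0 5-p->0
step 2: apply R3 at {0↦2, 1↦0, 2↦3}  → |V|=4 |E|=2  E = 1-p->1 5-p->0
step 3: apply R3 at {0↦5, 1↦0, 2↦6}  → |V|=2 |E|=1  E = 1-p->1
final graph: no rule applies after step 3
NF edges: [(1, 1, 'p')]

Answer: p:1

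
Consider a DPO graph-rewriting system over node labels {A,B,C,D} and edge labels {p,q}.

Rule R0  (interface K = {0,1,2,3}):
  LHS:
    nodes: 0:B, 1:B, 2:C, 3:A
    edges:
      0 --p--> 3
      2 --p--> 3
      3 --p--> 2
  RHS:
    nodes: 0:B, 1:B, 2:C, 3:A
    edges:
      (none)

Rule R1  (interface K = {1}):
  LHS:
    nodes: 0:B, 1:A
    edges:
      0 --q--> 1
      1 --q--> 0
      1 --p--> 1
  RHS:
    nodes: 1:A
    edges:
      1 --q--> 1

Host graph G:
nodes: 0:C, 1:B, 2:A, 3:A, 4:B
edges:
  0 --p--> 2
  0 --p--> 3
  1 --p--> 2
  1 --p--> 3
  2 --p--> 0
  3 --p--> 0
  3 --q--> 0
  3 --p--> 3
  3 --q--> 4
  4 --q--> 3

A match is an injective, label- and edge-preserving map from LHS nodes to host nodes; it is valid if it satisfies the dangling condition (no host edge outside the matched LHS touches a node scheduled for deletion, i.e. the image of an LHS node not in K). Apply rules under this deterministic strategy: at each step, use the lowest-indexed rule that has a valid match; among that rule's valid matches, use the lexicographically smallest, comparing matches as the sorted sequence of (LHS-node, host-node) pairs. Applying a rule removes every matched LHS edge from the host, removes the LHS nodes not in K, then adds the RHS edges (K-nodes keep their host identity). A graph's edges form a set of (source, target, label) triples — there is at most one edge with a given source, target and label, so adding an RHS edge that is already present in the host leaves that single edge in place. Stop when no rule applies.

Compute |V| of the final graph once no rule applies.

[0] host  ⇒  5 nodes, 10 edges  {0-p->2 0-p->3 1-p->2 1-p->3 2-p->0 3-p->0 3-q->0 3-p->3 3-q->4 4-q->3}
[1] R0 @ {0↦1, 1↦4, 2↦0, 3↦2}  ⇒  5 nodes, 7 edges  {0-p->3 1-p->3 3-p->0 3-q->0 3-p->3 3-q->4 4-q->3}
[2] R0 @ {0↦1, 1↦4, 2↦0, 3↦3}  ⇒  5 nodes, 4 edges  {3-q->0 3-p->3 3-q->4 4-q->3}
[3] R1 @ {0↦4, 1↦3}  ⇒  4 nodes, 2 edges  {3-q->0 3-q->3}
halt: no rule applies after step 3
NF nodes: {0:C, 1:B, 2:A, 3:A}

Answer: 4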